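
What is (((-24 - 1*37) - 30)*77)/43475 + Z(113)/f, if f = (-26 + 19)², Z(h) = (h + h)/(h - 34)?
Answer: -17298747/168291725 ≈ -0.10279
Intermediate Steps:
Z(h) = 2*h/(-34 + h) (Z(h) = (2*h)/(-34 + h) = 2*h/(-34 + h))
f = 49 (f = (-7)² = 49)
(((-24 - 1*37) - 30)*77)/43475 + Z(113)/f = (((-24 - 1*37) - 30)*77)/43475 + (2*113/(-34 + 113))/49 = (((-24 - 37) - 30)*77)*(1/43475) + (2*113/79)*(1/49) = ((-61 - 30)*77)*(1/43475) + (2*113*(1/79))*(1/49) = -91*77*(1/43475) + (226/79)*(1/49) = -7007*1/43475 + 226/3871 = -7007/43475 + 226/3871 = -17298747/168291725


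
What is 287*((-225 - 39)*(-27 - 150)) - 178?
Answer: 13410758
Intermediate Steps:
287*((-225 - 39)*(-27 - 150)) - 178 = 287*(-264*(-177)) - 178 = 287*46728 - 178 = 13410936 - 178 = 13410758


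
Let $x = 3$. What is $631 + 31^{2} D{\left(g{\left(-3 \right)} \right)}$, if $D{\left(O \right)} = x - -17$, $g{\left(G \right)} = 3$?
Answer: $19851$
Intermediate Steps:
$D{\left(O \right)} = 20$ ($D{\left(O \right)} = 3 - -17 = 3 + 17 = 20$)
$631 + 31^{2} D{\left(g{\left(-3 \right)} \right)} = 631 + 31^{2} \cdot 20 = 631 + 961 \cdot 20 = 631 + 19220 = 19851$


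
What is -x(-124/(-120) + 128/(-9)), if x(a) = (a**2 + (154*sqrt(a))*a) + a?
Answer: -1302139/8100 + 91399*I*sqrt(11870)/1350 ≈ -160.76 + 7376.2*I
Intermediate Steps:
x(a) = a + a**2 + 154*a**(3/2) (x(a) = (a**2 + 154*a**(3/2)) + a = a + a**2 + 154*a**(3/2))
-x(-124/(-120) + 128/(-9)) = -((-124/(-120) + 128/(-9)) + (-124/(-120) + 128/(-9))**2 + 154*(-124/(-120) + 128/(-9))**(3/2)) = -((-124*(-1/120) + 128*(-1/9)) + (-124*(-1/120) + 128*(-1/9))**2 + 154*(-124*(-1/120) + 128*(-1/9))**(3/2)) = -((31/30 - 128/9) + (31/30 - 128/9)**2 + 154*(31/30 - 128/9)**(3/2)) = -(-1187/90 + (-1187/90)**2 + 154*(-1187/90)**(3/2)) = -(-1187/90 + 1408969/8100 + 154*(-1187*I*sqrt(11870)/2700)) = -(-1187/90 + 1408969/8100 - 91399*I*sqrt(11870)/1350) = -(1302139/8100 - 91399*I*sqrt(11870)/1350) = -1302139/8100 + 91399*I*sqrt(11870)/1350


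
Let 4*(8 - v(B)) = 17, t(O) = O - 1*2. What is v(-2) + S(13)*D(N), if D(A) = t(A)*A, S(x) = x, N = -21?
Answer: 25131/4 ≈ 6282.8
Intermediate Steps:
t(O) = -2 + O (t(O) = O - 2 = -2 + O)
v(B) = 15/4 (v(B) = 8 - ¼*17 = 8 - 17/4 = 15/4)
D(A) = A*(-2 + A) (D(A) = (-2 + A)*A = A*(-2 + A))
v(-2) + S(13)*D(N) = 15/4 + 13*(-21*(-2 - 21)) = 15/4 + 13*(-21*(-23)) = 15/4 + 13*483 = 15/4 + 6279 = 25131/4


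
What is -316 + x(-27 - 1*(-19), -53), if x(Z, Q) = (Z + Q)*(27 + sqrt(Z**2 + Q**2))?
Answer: -1963 - 793*sqrt(17) ≈ -5232.6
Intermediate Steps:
x(Z, Q) = (27 + sqrt(Q**2 + Z**2))*(Q + Z) (x(Z, Q) = (Q + Z)*(27 + sqrt(Q**2 + Z**2)) = (27 + sqrt(Q**2 + Z**2))*(Q + Z))
-316 + x(-27 - 1*(-19), -53) = -316 + (27*(-53) + 27*(-27 - 1*(-19)) - 53*sqrt((-53)**2 + (-27 - 1*(-19))**2) + (-27 - 1*(-19))*sqrt((-53)**2 + (-27 - 1*(-19))**2)) = -316 + (-1431 + 27*(-27 + 19) - 53*sqrt(2809 + (-27 + 19)**2) + (-27 + 19)*sqrt(2809 + (-27 + 19)**2)) = -316 + (-1431 + 27*(-8) - 53*sqrt(2809 + (-8)**2) - 8*sqrt(2809 + (-8)**2)) = -316 + (-1431 - 216 - 53*sqrt(2809 + 64) - 8*sqrt(2809 + 64)) = -316 + (-1431 - 216 - 689*sqrt(17) - 104*sqrt(17)) = -316 + (-1647 - 793*sqrt(17)) = -1963 - 793*sqrt(17)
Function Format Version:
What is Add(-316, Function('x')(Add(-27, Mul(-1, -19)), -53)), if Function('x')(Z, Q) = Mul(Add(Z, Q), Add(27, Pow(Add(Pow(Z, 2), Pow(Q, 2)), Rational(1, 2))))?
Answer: Add(-1963, Mul(-793, Pow(17, Rational(1, 2)))) ≈ -5232.6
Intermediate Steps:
Function('x')(Z, Q) = Mul(Add(27, Pow(Add(Pow(Q, 2), Pow(Z, 2)), Rational(1, 2))), Add(Q, Z)) (Function('x')(Z, Q) = Mul(Add(Q, Z), Add(27, Pow(Add(Pow(Q, 2), Pow(Z, 2)), Rational(1, 2)))) = Mul(Add(27, Pow(Add(Pow(Q, 2), Pow(Z, 2)), Rational(1, 2))), Add(Q, Z)))
Add(-316, Function('x')(Add(-27, Mul(-1, -19)), -53)) = Add(-316, Add(Mul(27, -53), Mul(27, Add(-27, Mul(-1, -19))), Mul(-53, Pow(Add(Pow(-53, 2), Pow(Add(-27, Mul(-1, -19)), 2)), Rational(1, 2))), Mul(Add(-27, Mul(-1, -19)), Pow(Add(Pow(-53, 2), Pow(Add(-27, Mul(-1, -19)), 2)), Rational(1, 2))))) = Add(-316, Add(-1431, Mul(27, Add(-27, 19)), Mul(-53, Pow(Add(2809, Pow(Add(-27, 19), 2)), Rational(1, 2))), Mul(Add(-27, 19), Pow(Add(2809, Pow(Add(-27, 19), 2)), Rational(1, 2))))) = Add(-316, Add(-1431, Mul(27, -8), Mul(-53, Pow(Add(2809, Pow(-8, 2)), Rational(1, 2))), Mul(-8, Pow(Add(2809, Pow(-8, 2)), Rational(1, 2))))) = Add(-316, Add(-1431, -216, Mul(-53, Pow(Add(2809, 64), Rational(1, 2))), Mul(-8, Pow(Add(2809, 64), Rational(1, 2))))) = Add(-316, Add(-1431, -216, Mul(-53, Pow(2873, Rational(1, 2))), Mul(-8, Pow(2873, Rational(1, 2))))) = Add(-316, Add(-1431, -216, Mul(-53, Mul(13, Pow(17, Rational(1, 2)))), Mul(-8, Mul(13, Pow(17, Rational(1, 2)))))) = Add(-316, Add(-1431, -216, Mul(-689, Pow(17, Rational(1, 2))), Mul(-104, Pow(17, Rational(1, 2))))) = Add(-316, Add(-1647, Mul(-793, Pow(17, Rational(1, 2))))) = Add(-1963, Mul(-793, Pow(17, Rational(1, 2))))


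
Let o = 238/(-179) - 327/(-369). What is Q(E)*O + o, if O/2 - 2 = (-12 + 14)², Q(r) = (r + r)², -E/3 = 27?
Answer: 6933760013/22017 ≈ 3.1493e+5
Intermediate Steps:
E = -81 (E = -3*27 = -81)
o = -9763/22017 (o = 238*(-1/179) - 327*(-1/369) = -238/179 + 109/123 = -9763/22017 ≈ -0.44343)
Q(r) = 4*r² (Q(r) = (2*r)² = 4*r²)
O = 12 (O = 4 + 2*(-12 + 14)² = 4 + 2*2² = 4 + 2*4 = 4 + 8 = 12)
Q(E)*O + o = (4*(-81)²)*12 - 9763/22017 = (4*6561)*12 - 9763/22017 = 26244*12 - 9763/22017 = 314928 - 9763/22017 = 6933760013/22017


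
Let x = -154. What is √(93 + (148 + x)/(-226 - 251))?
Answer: √2351451/159 ≈ 9.6443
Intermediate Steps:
√(93 + (148 + x)/(-226 - 251)) = √(93 + (148 - 154)/(-226 - 251)) = √(93 - 6/(-477)) = √(93 - 6*(-1/477)) = √(93 + 2/159) = √(14789/159) = √2351451/159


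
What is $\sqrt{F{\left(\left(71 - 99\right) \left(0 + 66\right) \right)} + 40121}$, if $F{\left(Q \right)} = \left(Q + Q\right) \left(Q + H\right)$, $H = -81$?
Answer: $\sqrt{7169705} \approx 2677.6$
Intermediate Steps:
$F{\left(Q \right)} = 2 Q \left(-81 + Q\right)$ ($F{\left(Q \right)} = \left(Q + Q\right) \left(Q - 81\right) = 2 Q \left(-81 + Q\right)$)
$\sqrt{F{\left(\left(71 - 99\right) \left(0 + 66\right) \right)} + 40121} = \sqrt{2 \left(71 - 99\right) \left(0 + 66\right) \left(-81 + \left(71 - 99\right) \left(0 + 66\right)\right) + 40121} = \sqrt{2 \left(\left(-28\right) 66\right) \left(-81 - 1848\right) + 40121} = \sqrt{2 \left(-1848\right) \left(-81 - 1848\right) + 40121} = \sqrt{2 \left(-1848\right) \left(-1929\right) + 40121} = \sqrt{7129584 + 40121} = \sqrt{7169705}$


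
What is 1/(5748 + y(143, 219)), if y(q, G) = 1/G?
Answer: 219/1258813 ≈ 0.00017397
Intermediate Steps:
1/(5748 + y(143, 219)) = 1/(5748 + 1/219) = 1/(1258813/219) = 219/1258813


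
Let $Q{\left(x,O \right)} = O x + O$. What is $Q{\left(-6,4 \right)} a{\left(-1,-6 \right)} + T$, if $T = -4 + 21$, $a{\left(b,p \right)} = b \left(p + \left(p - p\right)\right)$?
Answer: $-103$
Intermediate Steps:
$Q{\left(x,O \right)} = O + O x$
$a{\left(b,p \right)} = b p$ ($a{\left(b,p \right)} = b \left(p + 0\right) = b p$)
$T = 17$
$Q{\left(-6,4 \right)} a{\left(-1,-6 \right)} + T = 4 \left(1 - 6\right) \left(\left(-1\right) \left(-6\right)\right) + 17 = 4 \left(-5\right) 6 + 17 = \left(-20\right) 6 + 17 = -120 + 17 = -103$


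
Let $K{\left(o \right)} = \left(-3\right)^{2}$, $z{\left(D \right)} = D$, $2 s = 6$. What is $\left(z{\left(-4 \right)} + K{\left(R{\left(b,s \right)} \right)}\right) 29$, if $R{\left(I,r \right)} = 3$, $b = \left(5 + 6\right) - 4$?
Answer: $145$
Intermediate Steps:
$s = 3$ ($s = \frac{1}{2} \cdot 6 = 3$)
$b = 7$ ($b = 11 - 4 = 7$)
$K{\left(o \right)} = 9$
$\left(z{\left(-4 \right)} + K{\left(R{\left(b,s \right)} \right)}\right) 29 = \left(-4 + 9\right) 29 = 5 \cdot 29 = 145$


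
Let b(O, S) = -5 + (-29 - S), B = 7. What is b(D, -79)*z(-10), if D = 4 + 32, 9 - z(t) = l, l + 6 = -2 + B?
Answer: 450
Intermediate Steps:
l = -1 (l = -6 + (-2 + 7) = -6 + 5 = -1)
z(t) = 10 (z(t) = 9 - 1*(-1) = 9 + 1 = 10)
D = 36
b(O, S) = -34 - S
b(D, -79)*z(-10) = (-34 - 1*(-79))*10 = (-34 + 79)*10 = 45*10 = 450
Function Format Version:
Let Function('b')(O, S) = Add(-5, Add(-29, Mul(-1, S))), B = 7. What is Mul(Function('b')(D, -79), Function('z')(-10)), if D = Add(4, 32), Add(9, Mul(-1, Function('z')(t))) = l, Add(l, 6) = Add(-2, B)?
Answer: 450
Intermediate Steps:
l = -1 (l = Add(-6, Add(-2, 7)) = Add(-6, 5) = -1)
Function('z')(t) = 10 (Function('z')(t) = Add(9, Mul(-1, -1)) = Add(9, 1) = 10)
D = 36
Function('b')(O, S) = Add(-34, Mul(-1, S))
Mul(Function('b')(D, -79), Function('z')(-10)) = Mul(Add(-34, Mul(-1, -79)), 10) = Mul(Add(-34, 79), 10) = Mul(45, 10) = 450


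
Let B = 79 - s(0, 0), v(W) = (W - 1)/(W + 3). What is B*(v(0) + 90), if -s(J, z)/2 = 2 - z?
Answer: 22327/3 ≈ 7442.3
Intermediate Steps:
s(J, z) = -4 + 2*z (s(J, z) = -2*(2 - z) = -4 + 2*z)
v(W) = (-1 + W)/(3 + W)
B = 83 (B = 79 - (-4 + 2*0) = 79 - (-4 + 0) = 79 - 1*(-4) = 79 + 4 = 83)
B*(v(0) + 90) = 83*((-1 + 0)/(3 + 0) + 90) = 83*(-1/3 + 90) = 83*((⅓)*(-1) + 90) = 83*(-⅓ + 90) = 83*(269/3) = 22327/3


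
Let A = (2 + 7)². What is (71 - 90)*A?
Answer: -1539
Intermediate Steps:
A = 81 (A = 9² = 81)
(71 - 90)*A = (71 - 90)*81 = -19*81 = -1539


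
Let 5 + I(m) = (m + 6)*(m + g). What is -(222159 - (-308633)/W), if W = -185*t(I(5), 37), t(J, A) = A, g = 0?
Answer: -1520369722/6845 ≈ -2.2211e+5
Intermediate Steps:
I(m) = -5 + m*(6 + m) (I(m) = -5 + (m + 6)*(m + 0) = -5 + (6 + m)*m = -5 + m*(6 + m))
W = -6845 (W = -185*37 = -6845)
-(222159 - (-308633)/W) = -(222159 - (-308633)/(-6845)) = -(222159 - (-308633)*(-1)/6845) = -(222159 - 1*308633/6845) = -(222159 - 308633/6845) = -1*1520369722/6845 = -1520369722/6845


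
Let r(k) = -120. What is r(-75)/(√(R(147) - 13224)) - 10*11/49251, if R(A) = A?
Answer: -110/49251 + 40*I*√1453/1453 ≈ -0.0022335 + 1.0494*I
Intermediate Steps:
r(-75)/(√(R(147) - 13224)) - 10*11/49251 = -120/√(147 - 13224) - 10*11/49251 = -120*(-I*√1453/4359) - 110*1/49251 = -120*(-I*√1453/4359) - 110/49251 = -(-40)*I*√1453/1453 - 110/49251 = 40*I*√1453/1453 - 110/49251 = -110/49251 + 40*I*√1453/1453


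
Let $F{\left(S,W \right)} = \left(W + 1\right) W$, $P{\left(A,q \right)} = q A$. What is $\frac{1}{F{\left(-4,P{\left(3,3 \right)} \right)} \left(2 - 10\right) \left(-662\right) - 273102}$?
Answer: $\frac{1}{203538} \approx 4.9131 \cdot 10^{-6}$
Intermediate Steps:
$P{\left(A,q \right)} = A q$
$F{\left(S,W \right)} = W \left(1 + W\right)$ ($F{\left(S,W \right)} = \left(1 + W\right) W = W \left(1 + W\right)$)
$\frac{1}{F{\left(-4,P{\left(3,3 \right)} \right)} \left(2 - 10\right) \left(-662\right) - 273102} = \frac{1}{3 \cdot 3 \left(1 + 3 \cdot 3\right) \left(2 - 10\right) \left(-662\right) - 273102} = \frac{1}{9 \left(1 + 9\right) \left(2 - 10\right) \left(-662\right) - 273102} = \frac{1}{9 \cdot 10 \left(-8\right) \left(-662\right) - 273102} = \frac{1}{90 \left(-8\right) \left(-662\right) - 273102} = \frac{1}{\left(-720\right) \left(-662\right) - 273102} = \frac{1}{476640 - 273102} = \frac{1}{203538}$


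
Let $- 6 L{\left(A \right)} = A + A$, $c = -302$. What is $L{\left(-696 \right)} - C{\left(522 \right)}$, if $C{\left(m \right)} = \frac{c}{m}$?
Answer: $\frac{60703}{261} \approx 232.58$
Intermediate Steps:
$L{\left(A \right)} = - \frac{A}{3}$ ($L{\left(A \right)} = - \frac{A + A}{6} = - \frac{2 A}{6} = - \frac{A}{3}$)
$C{\left(m \right)} = - \frac{302}{m}$
$L{\left(-696 \right)} - C{\left(522 \right)} = \left(- \frac{1}{3}\right) \left(-696\right) - - \frac{302}{522} = 232 - \left(-302\right) \frac{1}{522} = 232 - - \frac{151}{261} = 232 + \frac{151}{261} = \frac{60703}{261}$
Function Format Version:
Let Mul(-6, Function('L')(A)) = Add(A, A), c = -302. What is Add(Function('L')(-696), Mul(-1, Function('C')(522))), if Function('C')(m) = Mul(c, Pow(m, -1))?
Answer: Rational(60703, 261) ≈ 232.58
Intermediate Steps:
Function('L')(A) = Mul(Rational(-1, 3), A) (Function('L')(A) = Mul(Rational(-1, 6), Add(A, A)) = Mul(Rational(-1, 6), Mul(2, A)) = Mul(Rational(-1, 3), A))
Function('C')(m) = Mul(-302, Pow(m, -1))
Add(Function('L')(-696), Mul(-1, Function('C')(522))) = Add(Mul(Rational(-1, 3), -696), Mul(-1, Mul(-302, Pow(522, -1)))) = Add(232, Mul(-1, Mul(-302, Rational(1, 522)))) = Add(232, Mul(-1, Rational(-151, 261))) = Add(232, Rational(151, 261)) = Rational(60703, 261)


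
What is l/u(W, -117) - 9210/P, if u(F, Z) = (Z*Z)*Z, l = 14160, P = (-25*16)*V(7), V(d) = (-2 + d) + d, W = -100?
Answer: 163143197/85419360 ≈ 1.9099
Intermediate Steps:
V(d) = -2 + 2*d
P = -4800 (P = (-25*16)*(-2 + 2*7) = -400*(-2 + 14) = -400*12 = -4800)
u(F, Z) = Z**3 (u(F, Z) = Z**2*Z = Z**3)
l/u(W, -117) - 9210/P = 14160/((-117)**3) - 9210/(-4800) = 14160/(-1601613) - 9210*(-1/4800) = 14160*(-1/1601613) + 307/160 = -4720/533871 + 307/160 = 163143197/85419360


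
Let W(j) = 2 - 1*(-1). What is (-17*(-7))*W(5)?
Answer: 357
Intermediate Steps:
W(j) = 3 (W(j) = 2 + 1 = 3)
(-17*(-7))*W(5) = -17*(-7)*3 = 119*3 = 357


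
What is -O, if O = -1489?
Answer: 1489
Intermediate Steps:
-O = -1*(-1489) = 1489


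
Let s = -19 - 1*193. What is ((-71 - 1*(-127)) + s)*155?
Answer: -24180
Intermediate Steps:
s = -212 (s = -19 - 193 = -212)
((-71 - 1*(-127)) + s)*155 = ((-71 - 1*(-127)) - 212)*155 = ((-71 + 127) - 212)*155 = (56 - 212)*155 = -156*155 = -24180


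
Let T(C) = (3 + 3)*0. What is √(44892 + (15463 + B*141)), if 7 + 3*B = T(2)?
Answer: √60026 ≈ 245.00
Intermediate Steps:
T(C) = 0 (T(C) = 6*0 = 0)
B = -7/3 (B = -7/3 + (⅓)*0 = -7/3 + 0 = -7/3 ≈ -2.3333)
√(44892 + (15463 + B*141)) = √(44892 + (15463 - 7/3*141)) = √(44892 + (15463 - 329)) = √(44892 + 15134) = √60026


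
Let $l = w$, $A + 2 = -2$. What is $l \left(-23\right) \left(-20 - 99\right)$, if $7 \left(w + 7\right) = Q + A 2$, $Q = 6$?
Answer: $-19941$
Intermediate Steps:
$A = -4$ ($A = -2 - 2 = -4$)
$w = - \frac{51}{7}$ ($w = -7 + \frac{6 - 8}{7} = -7 + \frac{1}{7} \left(-2\right) = -7 - \frac{2}{7} = - \frac{51}{7} \approx -7.2857$)
$l = - \frac{51}{7} \approx -7.2857$
$l \left(-23\right) \left(-20 - 99\right) = \left(- \frac{51}{7}\right) \left(-23\right) \left(-20 - 99\right) = \frac{1173}{7} \left(-119\right) = -19941$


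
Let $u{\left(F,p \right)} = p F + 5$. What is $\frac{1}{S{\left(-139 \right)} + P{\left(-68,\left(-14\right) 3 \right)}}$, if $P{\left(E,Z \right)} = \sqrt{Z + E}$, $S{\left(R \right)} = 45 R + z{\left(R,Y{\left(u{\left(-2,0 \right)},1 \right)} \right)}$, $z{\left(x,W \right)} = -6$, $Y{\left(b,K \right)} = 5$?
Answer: $- \frac{6261}{39200231} - \frac{i \sqrt{110}}{39200231} \approx -0.00015972 - 2.6755 \cdot 10^{-7} i$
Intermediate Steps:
$u{\left(F,p \right)} = 5 + F p$ ($u{\left(F,p \right)} = F p + 5 = 5 + F p$)
$S{\left(R \right)} = -6 + 45 R$ ($S{\left(R \right)} = 45 R - 6 = -6 + 45 R$)
$P{\left(E,Z \right)} = \sqrt{E + Z}$
$\frac{1}{S{\left(-139 \right)} + P{\left(-68,\left(-14\right) 3 \right)}} = \frac{1}{\left(-6 + 45 \left(-139\right)\right) + \sqrt{-68 - 42}} = \frac{1}{\left(-6 - 6255\right) + \sqrt{-68 - 42}} = \frac{1}{-6261 + \sqrt{-110}} = \frac{1}{-6261 + i \sqrt{110}}$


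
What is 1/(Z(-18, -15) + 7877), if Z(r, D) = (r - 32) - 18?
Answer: 1/7809 ≈ 0.00012806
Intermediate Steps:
Z(r, D) = -50 + r (Z(r, D) = (-32 + r) - 18 = -50 + r)
1/(Z(-18, -15) + 7877) = 1/((-50 - 18) + 7877) = 1/(-68 + 7877) = 1/7809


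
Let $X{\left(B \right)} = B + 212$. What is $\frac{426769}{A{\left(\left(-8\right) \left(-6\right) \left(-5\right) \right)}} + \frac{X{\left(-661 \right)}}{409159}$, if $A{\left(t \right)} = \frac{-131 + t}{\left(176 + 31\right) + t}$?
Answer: $\frac{823191469052}{21685427} \approx 37961.0$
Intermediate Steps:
$A{\left(t \right)} = \frac{-131 + t}{207 + t}$
$X{\left(B \right)} = 212 + B$
$\frac{426769}{A{\left(\left(-8\right) \left(-6\right) \left(-5\right) \right)}} + \frac{X{\left(-661 \right)}}{409159} = \frac{426769}{\frac{1}{207 + \left(-8\right) \left(-6\right) \left(-5\right)} \left(-131 + \left(-8\right) \left(-6\right) \left(-5\right)\right)} + \frac{212 - 661}{409159} = \frac{426769}{\frac{1}{207 + 48 \left(-5\right)} \left(-131 + 48 \left(-5\right)\right)} - \frac{449}{409159} = \frac{426769}{\frac{1}{207 - 240} \left(-131 - 240\right)} - \frac{449}{409159} = \frac{426769}{\frac{1}{-33} \left(-371\right)} - \frac{449}{409159} = \frac{426769}{\left(- \frac{1}{33}\right) \left(-371\right)} - \frac{449}{409159} = \frac{426769}{\frac{371}{33}} - \frac{449}{409159} = 426769 \cdot \frac{33}{371} - \frac{449}{409159} = \frac{2011911}{53} - \frac{449}{409159} = \frac{823191469052}{21685427}$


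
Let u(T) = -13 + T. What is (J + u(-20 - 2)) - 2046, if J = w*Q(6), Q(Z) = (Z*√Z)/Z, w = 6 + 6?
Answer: -2081 + 12*√6 ≈ -2051.6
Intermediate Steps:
w = 12
Q(Z) = √Z (Q(Z) = Z^(3/2)/Z = √Z)
J = 12*√6 ≈ 29.394
(J + u(-20 - 2)) - 2046 = (12*√6 + (-13 + (-20 - 2))) - 2046 = (12*√6 + (-13 - 22)) - 2046 = (12*√6 - 35) - 2046 = (-35 + 12*√6) - 2046 = -2081 + 12*√6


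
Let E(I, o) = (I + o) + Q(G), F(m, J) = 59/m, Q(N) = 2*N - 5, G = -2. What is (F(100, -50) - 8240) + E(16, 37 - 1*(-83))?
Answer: -811241/100 ≈ -8112.4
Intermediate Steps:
Q(N) = -5 + 2*N
E(I, o) = -9 + I + o (E(I, o) = (I + o) + (-5 + 2*(-2)) = (I + o) + (-5 - 4) = (I + o) - 9 = -9 + I + o)
(F(100, -50) - 8240) + E(16, 37 - 1*(-83)) = (59/100 - 8240) + (-9 + 16 + (37 - 1*(-83))) = (59*(1/100) - 8240) + (-9 + 16 + (37 + 83)) = (59/100 - 8240) + (-9 + 16 + 120) = -823941/100 + 127 = -811241/100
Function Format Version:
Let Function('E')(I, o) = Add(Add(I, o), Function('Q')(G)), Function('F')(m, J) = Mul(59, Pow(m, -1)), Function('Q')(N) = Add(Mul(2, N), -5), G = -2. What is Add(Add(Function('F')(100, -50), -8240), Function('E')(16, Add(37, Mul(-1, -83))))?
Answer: Rational(-811241, 100) ≈ -8112.4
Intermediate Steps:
Function('Q')(N) = Add(-5, Mul(2, N))
Function('E')(I, o) = Add(-9, I, o) (Function('E')(I, o) = Add(Add(I, o), Add(-5, Mul(2, -2))) = Add(Add(I, o), Add(-5, -4)) = Add(Add(I, o), -9) = Add(-9, I, o))
Add(Add(Function('F')(100, -50), -8240), Function('E')(16, Add(37, Mul(-1, -83)))) = Add(Add(Mul(59, Pow(100, -1)), -8240), Add(-9, 16, Add(37, Mul(-1, -83)))) = Add(Add(Mul(59, Rational(1, 100)), -8240), Add(-9, 16, Add(37, 83))) = Add(Add(Rational(59, 100), -8240), Add(-9, 16, 120)) = Add(Rational(-823941, 100), 127) = Rational(-811241, 100)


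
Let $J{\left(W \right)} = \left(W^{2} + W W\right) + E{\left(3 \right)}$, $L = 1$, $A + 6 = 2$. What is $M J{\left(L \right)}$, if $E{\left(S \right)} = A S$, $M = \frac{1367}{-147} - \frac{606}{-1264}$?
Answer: $\frac{4097015}{46452} \approx 88.199$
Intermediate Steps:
$A = -4$ ($A = -6 + 2 = -4$)
$M = - \frac{819403}{92904}$ ($M = 1367 \left(- \frac{1}{147}\right) - - \frac{303}{632} = - \frac{1367}{147} + \frac{303}{632} = - \frac{819403}{92904} \approx -8.8199$)
$E{\left(S \right)} = - 4 S$
$J{\left(W \right)} = -12 + 2 W^{2}$ ($J{\left(W \right)} = \left(W^{2} + W W\right) - 12 = \left(W^{2} + W^{2}\right) - 12 = 2 W^{2} - 12 = -12 + 2 W^{2}$)
$M J{\left(L \right)} = - \frac{819403 \left(-12 + 2 \cdot 1^{2}\right)}{92904} = - \frac{819403 \left(-12 + 2 \cdot 1\right)}{92904} = - \frac{819403 \left(-12 + 2\right)}{92904} = \left(- \frac{819403}{92904}\right) \left(-10\right) = \frac{4097015}{46452}$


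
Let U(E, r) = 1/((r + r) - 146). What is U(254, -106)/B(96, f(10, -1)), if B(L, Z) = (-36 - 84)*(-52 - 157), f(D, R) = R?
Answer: -1/8978640 ≈ -1.1138e-7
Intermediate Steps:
B(L, Z) = 25080 (B(L, Z) = -120*(-209) = 25080)
U(E, r) = 1/(-146 + 2*r) (U(E, r) = 1/(2*r - 146) = 1/(-146 + 2*r))
U(254, -106)/B(96, f(10, -1)) = (1/(2*(-73 - 106)))/25080 = ((½)/(-179))*(1/25080) = ((½)*(-1/179))*(1/25080) = -1/358*1/25080 = -1/8978640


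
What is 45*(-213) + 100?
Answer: -9485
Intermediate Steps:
45*(-213) + 100 = -9585 + 100 = -9485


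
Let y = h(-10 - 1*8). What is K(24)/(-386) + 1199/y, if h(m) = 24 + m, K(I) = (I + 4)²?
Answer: 229055/1158 ≈ 197.80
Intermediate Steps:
K(I) = (4 + I)²
y = 6 (y = 24 + (-10 - 1*8) = 24 + (-10 - 8) = 24 - 18 = 6)
K(24)/(-386) + 1199/y = (4 + 24)²/(-386) + 1199/6 = 28²*(-1/386) + 1199*(⅙) = 784*(-1/386) + 1199/6 = -392/193 + 1199/6 = 229055/1158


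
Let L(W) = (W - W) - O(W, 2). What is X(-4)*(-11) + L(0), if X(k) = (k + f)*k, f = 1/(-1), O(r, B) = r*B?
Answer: -220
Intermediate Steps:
O(r, B) = B*r
f = -1
X(k) = k*(-1 + k) (X(k) = (k - 1)*k = (-1 + k)*k = k*(-1 + k))
L(W) = -2*W (L(W) = (W - W) - 2*W = 0 - 2*W = -2*W)
X(-4)*(-11) + L(0) = -4*(-1 - 4)*(-11) - 2*0 = -4*(-5)*(-11) + 0 = 20*(-11) + 0 = -220 + 0 = -220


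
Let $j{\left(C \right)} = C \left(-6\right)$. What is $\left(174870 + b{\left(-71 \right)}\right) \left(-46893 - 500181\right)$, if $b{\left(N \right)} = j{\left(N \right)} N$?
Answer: $-79120030176$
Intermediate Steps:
$j{\left(C \right)} = - 6 C$
$b{\left(N \right)} = - 6 N^{2}$ ($b{\left(N \right)} = - 6 N N = - 6 N^{2}$)
$\left(174870 + b{\left(-71 \right)}\right) \left(-46893 - 500181\right) = \left(174870 - 6 \left(-71\right)^{2}\right) \left(-46893 - 500181\right) = \left(174870 - 30246\right) \left(-547074\right) = 144624 \left(-547074\right) = -79120030176$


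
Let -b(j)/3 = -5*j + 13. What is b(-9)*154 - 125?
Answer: -26921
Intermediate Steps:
b(j) = -39 + 15*j (b(j) = -3*(-5*j + 13) = -3*(13 - 5*j) = -39 + 15*j)
b(-9)*154 - 125 = (-39 + 15*(-9))*154 - 125 = (-39 - 135)*154 - 125 = -174*154 - 125 = -26796 - 125 = -26921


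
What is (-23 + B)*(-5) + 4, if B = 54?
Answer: -151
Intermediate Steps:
(-23 + B)*(-5) + 4 = (-23 + 54)*(-5) + 4 = 31*(-5) + 4 = -155 + 4 = -151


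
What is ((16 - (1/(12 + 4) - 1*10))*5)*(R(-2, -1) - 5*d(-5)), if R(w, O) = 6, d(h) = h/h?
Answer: 2075/16 ≈ 129.69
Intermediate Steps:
d(h) = 1
((16 - (1/(12 + 4) - 1*10))*5)*(R(-2, -1) - 5*d(-5)) = ((16 - (1/(12 + 4) - 1*10))*5)*(6 - 5*1) = ((16 - (1/16 - 10))*5)*(6 - 5) = ((16 - (1/16 - 10))*5)*1 = ((16 - 1*(-159/16))*5)*1 = ((16 + 159/16)*5)*1 = ((415/16)*5)*1 = (2075/16)*1 = 2075/16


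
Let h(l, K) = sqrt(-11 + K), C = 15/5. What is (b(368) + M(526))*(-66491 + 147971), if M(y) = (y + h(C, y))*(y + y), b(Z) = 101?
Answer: 45095350440 + 85716960*sqrt(515) ≈ 4.7041e+10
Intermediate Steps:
C = 3 (C = 15*(1/5) = 3)
M(y) = 2*y*(y + sqrt(-11 + y)) (M(y) = (y + sqrt(-11 + y))*(y + y) = (y + sqrt(-11 + y))*(2*y) = 2*y*(y + sqrt(-11 + y)))
(b(368) + M(526))*(-66491 + 147971) = (101 + 2*526*(526 + sqrt(-11 + 526)))*(-66491 + 147971) = (101 + 2*526*(526 + sqrt(515)))*81480 = (101 + (553352 + 1052*sqrt(515)))*81480 = (553453 + 1052*sqrt(515))*81480 = 45095350440 + 85716960*sqrt(515)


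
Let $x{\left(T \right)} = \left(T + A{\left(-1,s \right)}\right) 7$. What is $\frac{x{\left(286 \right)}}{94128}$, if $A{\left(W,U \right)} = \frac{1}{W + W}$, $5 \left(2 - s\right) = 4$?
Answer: $\frac{3997}{188256} \approx 0.021232$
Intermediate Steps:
$s = \frac{6}{5}$ ($s = 2 - \frac{4}{5} = \frac{6}{5} \approx 1.2$)
$A{\left(W,U \right)} = \frac{1}{2 W}$
$x{\left(T \right)} = - \frac{7}{2} + 7 T$ ($x{\left(T \right)} = \left(T + \frac{1}{2 \left(-1\right)}\right) 7 = \left(T + \frac{1}{2} \left(-1\right)\right) 7 = \left(T - \frac{1}{2}\right) 7 = \left(- \frac{1}{2} + T\right) 7 = - \frac{7}{2} + 7 T$)
$\frac{x{\left(286 \right)}}{94128} = \frac{- \frac{7}{2} + 7 \cdot 286}{94128} = \left(- \frac{7}{2} + 2002\right) \frac{1}{94128} = \frac{3997}{2} \cdot \frac{1}{94128} = \frac{3997}{188256}$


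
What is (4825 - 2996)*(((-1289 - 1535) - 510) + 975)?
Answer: -4314611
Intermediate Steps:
(4825 - 2996)*(((-1289 - 1535) - 510) + 975) = 1829*((-2824 - 510) + 975) = 1829*(-3334 + 975) = 1829*(-2359) = -4314611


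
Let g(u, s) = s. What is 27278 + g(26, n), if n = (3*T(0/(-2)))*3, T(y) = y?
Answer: 27278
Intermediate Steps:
n = 0 (n = (3*(0/(-2)))*3 = (3*(0*(-½)))*3 = (3*0)*3 = 0*3 = 0)
27278 + g(26, n) = 27278 + 0 = 27278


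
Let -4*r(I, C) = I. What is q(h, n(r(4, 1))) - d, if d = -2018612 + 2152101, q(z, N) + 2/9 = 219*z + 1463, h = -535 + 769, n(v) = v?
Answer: -727022/9 ≈ -80780.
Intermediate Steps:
r(I, C) = -I/4
h = 234
q(z, N) = 13165/9 + 219*z (q(z, N) = -2/9 + (219*z + 1463) = -2/9 + (1463 + 219*z) = 13165/9 + 219*z)
d = 133489
q(h, n(r(4, 1))) - d = (13165/9 + 219*234) - 1*133489 = (13165/9 + 51246) - 133489 = 474379/9 - 133489 = -727022/9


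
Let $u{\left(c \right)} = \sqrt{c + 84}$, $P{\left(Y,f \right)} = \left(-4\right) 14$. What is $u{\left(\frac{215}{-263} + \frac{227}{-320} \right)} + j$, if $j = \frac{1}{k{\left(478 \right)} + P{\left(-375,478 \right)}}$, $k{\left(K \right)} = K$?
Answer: $\frac{1}{422} + \frac{\sqrt{9127334785}}{10520} \approx 9.0838$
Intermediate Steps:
$P{\left(Y,f \right)} = -56$
$u{\left(c \right)} = \sqrt{84 + c}$
$j = \frac{1}{422}$ ($j = \frac{1}{478 - 56} = \frac{1}{422} \approx 0.0023697$)
$u{\left(\frac{215}{-263} + \frac{227}{-320} \right)} + j = \sqrt{84 + \left(\frac{215}{-263} + \frac{227}{-320}\right)} + \frac{1}{422} = \sqrt{84 + \left(215 \left(- \frac{1}{263}\right) + 227 \left(- \frac{1}{320}\right)\right)} + \frac{1}{422} = \sqrt{84 - \frac{128501}{84160}} + \frac{1}{422} = \sqrt{\frac{6940939}{84160}} + \frac{1}{422} = \frac{\sqrt{9127334785}}{10520} + \frac{1}{422} = \frac{1}{422} + \frac{\sqrt{9127334785}}{10520}$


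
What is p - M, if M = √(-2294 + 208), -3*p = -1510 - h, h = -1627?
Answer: -39 - I*√2086 ≈ -39.0 - 45.673*I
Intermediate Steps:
p = -39 (p = -(-1510 - 1*(-1627))/3 = -(-1510 + 1627)/3 = -⅓*117 = -39)
M = I*√2086 (M = √(-2086) = I*√2086 ≈ 45.673*I)
p - M = -39 - I*√2086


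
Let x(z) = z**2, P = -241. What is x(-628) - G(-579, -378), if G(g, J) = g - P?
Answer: 394722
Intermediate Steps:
G(g, J) = 241 + g (G(g, J) = g - 1*(-241) = g + 241 = 241 + g)
x(-628) - G(-579, -378) = (-628)**2 - (241 - 579) = 394384 - 1*(-338) = 394384 + 338 = 394722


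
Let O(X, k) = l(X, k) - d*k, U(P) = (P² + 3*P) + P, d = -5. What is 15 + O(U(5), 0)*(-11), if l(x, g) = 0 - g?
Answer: 15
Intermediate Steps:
l(x, g) = -g
U(P) = P² + 4*P
O(X, k) = 4*k (O(X, k) = -k - (-5*k) = -k - (-5)*k = -k + 5*k = 4*k)
15 + O(U(5), 0)*(-11) = 15 + (4*0)*(-11) = 15 + 0*(-11) = 15 + 0 = 15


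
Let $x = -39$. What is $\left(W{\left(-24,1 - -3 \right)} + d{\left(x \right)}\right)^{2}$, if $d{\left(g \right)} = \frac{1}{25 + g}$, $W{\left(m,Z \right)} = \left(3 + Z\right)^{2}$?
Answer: $\frac{469225}{196} \approx 2394.0$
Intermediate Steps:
$\left(W{\left(-24,1 - -3 \right)} + d{\left(x \right)}\right)^{2} = \left(\left(3 + \left(1 - -3\right)\right)^{2} + \frac{1}{25 - 39}\right)^{2} = \left(\left(3 + \left(1 + 3\right)\right)^{2} + \frac{1}{-14}\right)^{2} = \left(\left(3 + 4\right)^{2} - \frac{1}{14}\right)^{2} = \left(7^{2} - \frac{1}{14}\right)^{2} = \left(49 - \frac{1}{14}\right)^{2} = \left(\frac{685}{14}\right)^{2} = \frac{469225}{196}$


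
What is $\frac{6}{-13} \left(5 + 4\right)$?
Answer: $- \frac{54}{13} \approx -4.1538$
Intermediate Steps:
$\frac{6}{-13} \left(5 + 4\right) = 6 \left(- \frac{1}{13}\right) 9 = \left(- \frac{6}{13}\right) 9 = - \frac{54}{13}$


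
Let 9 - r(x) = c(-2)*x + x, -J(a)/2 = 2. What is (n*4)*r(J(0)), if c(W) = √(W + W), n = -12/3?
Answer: -208 - 128*I ≈ -208.0 - 128.0*I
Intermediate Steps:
n = -4 (n = -12*⅓ = -4)
c(W) = √2*√W (c(W) = √(2*W) = √2*√W)
J(a) = -4 (J(a) = -2*2 = -4)
r(x) = 9 - x - 2*I*x (r(x) = 9 - ((√2*√(-2))*x + x) = 9 - ((√2*(I*√2))*x + x) = 9 - ((2*I)*x + x) = 9 - (2*I*x + x) = 9 - (x + 2*I*x) = 9 + (-x - 2*I*x) = 9 - x - 2*I*x)
(n*4)*r(J(0)) = (-4*4)*(9 - 1*(-4) - 2*I*(-4)) = -16*(9 + 4 + 8*I) = -16*(13 + 8*I) = -208 - 128*I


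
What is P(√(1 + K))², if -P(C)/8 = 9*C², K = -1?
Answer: 0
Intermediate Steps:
P(C) = -72*C²
P(√(1 + K))² = (-72*(√(1 - 1))²)² = (-72*(√0)²)² = (-72*0²)² = (-72*0)² = 0² = 0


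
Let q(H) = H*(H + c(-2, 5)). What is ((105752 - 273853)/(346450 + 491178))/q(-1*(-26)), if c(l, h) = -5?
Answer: -168101/457344888 ≈ -0.00036756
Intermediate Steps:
q(H) = H*(-5 + H) (q(H) = H*(H - 5) = H*(-5 + H))
((105752 - 273853)/(346450 + 491178))/q(-1*(-26)) = ((105752 - 273853)/(346450 + 491178))/(((-1*(-26))*(-5 - 1*(-26)))) = (-168101/837628)/((26*(-5 + 26))) = (-168101*1/837628)/((26*21)) = -168101/837628/546 = -168101/837628*1/546 = -168101/457344888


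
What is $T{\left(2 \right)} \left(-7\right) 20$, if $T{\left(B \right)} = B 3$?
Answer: $-840$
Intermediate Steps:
$T{\left(B \right)} = 3 B$
$T{\left(2 \right)} \left(-7\right) 20 = 3 \cdot 2 \left(-7\right) 20 = 6 \left(-7\right) 20 = \left(-42\right) 20 = -840$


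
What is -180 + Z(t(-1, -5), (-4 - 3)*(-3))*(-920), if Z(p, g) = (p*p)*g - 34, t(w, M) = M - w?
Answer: -278020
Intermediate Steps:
Z(p, g) = -34 + g*p² (Z(p, g) = p²*g - 34 = g*p² - 34 = -34 + g*p²)
-180 + Z(t(-1, -5), (-4 - 3)*(-3))*(-920) = -180 + (-34 + ((-4 - 3)*(-3))*(-5 - 1*(-1))²)*(-920) = -180 + (-34 + (-7*(-3))*(-5 + 1)²)*(-920) = -180 + (-34 + 21*(-4)²)*(-920) = -180 + (-34 + 21*16)*(-920) = -180 + (-34 + 336)*(-920) = -180 + 302*(-920) = -180 - 277840 = -278020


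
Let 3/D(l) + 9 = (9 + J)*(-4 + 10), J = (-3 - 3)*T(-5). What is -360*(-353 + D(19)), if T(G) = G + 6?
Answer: 126960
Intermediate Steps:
T(G) = 6 + G
J = -6 (J = (-3 - 3)*(6 - 5) = -6*1 = -6)
D(l) = ⅓ (D(l) = 3/(-9 + (9 - 6)*(-4 + 10)) = 3/(-9 + 3*6) = 3/(-9 + 18) = 3/9 = 3*(⅑) = ⅓)
-360*(-353 + D(19)) = -360*(-353 + ⅓) = -360*(-1058/3) = 126960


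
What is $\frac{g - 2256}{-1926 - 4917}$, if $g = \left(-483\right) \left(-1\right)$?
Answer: $\frac{591}{2281} \approx 0.2591$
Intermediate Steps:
$g = 483$
$\frac{g - 2256}{-1926 - 4917} = \frac{483 - 2256}{-1926 - 4917} = - \frac{1773}{-6843} = \left(-1773\right) \left(- \frac{1}{6843}\right) = \frac{591}{2281}$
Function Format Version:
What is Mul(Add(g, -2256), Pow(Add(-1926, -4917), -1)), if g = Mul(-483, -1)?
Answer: Rational(591, 2281) ≈ 0.25910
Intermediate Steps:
g = 483
Mul(Add(g, -2256), Pow(Add(-1926, -4917), -1)) = Mul(Add(483, -2256), Pow(Add(-1926, -4917), -1)) = Mul(-1773, Pow(-6843, -1)) = Mul(-1773, Rational(-1, 6843)) = Rational(591, 2281)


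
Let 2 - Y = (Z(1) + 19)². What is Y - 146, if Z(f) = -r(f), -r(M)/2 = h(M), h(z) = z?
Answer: -585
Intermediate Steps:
r(M) = -2*M
Z(f) = 2*f (Z(f) = -(-2)*f = 2*f)
Y = -439 (Y = 2 - (2*1 + 19)² = 2 - (2 + 19)² = 2 - 1*21² = 2 - 1*441 = 2 - 441 = -439)
Y - 146 = -439 - 146 = -585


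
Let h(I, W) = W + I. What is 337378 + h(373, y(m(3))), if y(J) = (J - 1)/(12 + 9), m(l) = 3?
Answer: 7092773/21 ≈ 3.3775e+5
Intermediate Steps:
y(J) = -1/21 + J/21 (y(J) = (-1 + J)/21 = (-1 + J)*(1/21) = -1/21 + J/21)
h(I, W) = I + W
337378 + h(373, y(m(3))) = 337378 + (373 + (-1/21 + (1/21)*3)) = 337378 + (373 + (-1/21 + ⅐)) = 337378 + (373 + 2/21) = 337378 + 7835/21 = 7092773/21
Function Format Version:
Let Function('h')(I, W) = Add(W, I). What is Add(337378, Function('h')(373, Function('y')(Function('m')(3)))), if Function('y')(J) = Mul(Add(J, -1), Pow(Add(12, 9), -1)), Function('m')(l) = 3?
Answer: Rational(7092773, 21) ≈ 3.3775e+5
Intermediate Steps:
Function('y')(J) = Add(Rational(-1, 21), Mul(Rational(1, 21), J)) (Function('y')(J) = Mul(Add(-1, J), Pow(21, -1)) = Mul(Add(-1, J), Rational(1, 21)) = Add(Rational(-1, 21), Mul(Rational(1, 21), J)))
Function('h')(I, W) = Add(I, W)
Add(337378, Function('h')(373, Function('y')(Function('m')(3)))) = Add(337378, Add(373, Add(Rational(-1, 21), Mul(Rational(1, 21), 3)))) = Add(337378, Add(373, Add(Rational(-1, 21), Rational(1, 7)))) = Add(337378, Add(373, Rational(2, 21))) = Add(337378, Rational(7835, 21)) = Rational(7092773, 21)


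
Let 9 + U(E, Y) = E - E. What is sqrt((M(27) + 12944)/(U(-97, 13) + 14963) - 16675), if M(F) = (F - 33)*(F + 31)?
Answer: I*sqrt(932177605929)/7477 ≈ 129.13*I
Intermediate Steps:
U(E, Y) = -9 (U(E, Y) = -9 + (E - E) = -9 + 0 = -9)
M(F) = (-33 + F)*(31 + F)
sqrt((M(27) + 12944)/(U(-97, 13) + 14963) - 16675) = sqrt(((-1023 + 27**2 - 2*27) + 12944)/(-9 + 14963) - 16675) = sqrt(((-1023 + 729 - 54) + 12944)/14954 - 16675) = sqrt((-348 + 12944)*(1/14954) - 16675) = sqrt(12596*(1/14954) - 16675) = sqrt(6298/7477 - 16675) = sqrt(-124672677/7477) = I*sqrt(932177605929)/7477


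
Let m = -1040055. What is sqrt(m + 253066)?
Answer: 7*I*sqrt(16061) ≈ 887.12*I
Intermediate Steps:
sqrt(m + 253066) = sqrt(-1040055 + 253066) = sqrt(-786989) = 7*I*sqrt(16061)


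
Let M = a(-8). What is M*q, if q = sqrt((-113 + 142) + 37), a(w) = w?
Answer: -8*sqrt(66) ≈ -64.992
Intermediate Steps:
M = -8
q = sqrt(66) (q = sqrt(29 + 37) = sqrt(66) ≈ 8.1240)
M*q = -8*sqrt(66)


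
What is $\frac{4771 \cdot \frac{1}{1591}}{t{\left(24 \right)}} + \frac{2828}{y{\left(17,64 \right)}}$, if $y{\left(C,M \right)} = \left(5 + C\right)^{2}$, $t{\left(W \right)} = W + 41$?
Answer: $\frac{5668592}{962555} \approx 5.8891$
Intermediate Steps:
$t{\left(W \right)} = 41 + W$
$\frac{4771 \cdot \frac{1}{1591}}{t{\left(24 \right)}} + \frac{2828}{y{\left(17,64 \right)}} = \frac{4771 \cdot \frac{1}{1591}}{41 + 24} + \frac{2828}{\left(5 + 17\right)^{2}} = \frac{4771 \cdot \frac{1}{1591}}{65} + \frac{2828}{22^{2}} = \frac{4771}{1591} \cdot \frac{1}{65} + \frac{2828}{484} = \frac{367}{7955} + 2828 \cdot \frac{1}{484} = \frac{367}{7955} + \frac{707}{121} = \frac{5668592}{962555}$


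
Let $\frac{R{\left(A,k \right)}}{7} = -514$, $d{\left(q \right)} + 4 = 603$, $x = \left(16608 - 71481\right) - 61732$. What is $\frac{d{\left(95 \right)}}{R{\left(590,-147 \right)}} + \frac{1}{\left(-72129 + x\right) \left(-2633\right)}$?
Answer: $- \frac{10630894035}{63856355927} \approx -0.16648$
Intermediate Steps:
$x = -116605$ ($x = -54873 - 61732 = -116605$)
$d{\left(q \right)} = 599$ ($d{\left(q \right)} = -4 + 603 = 599$)
$R{\left(A,k \right)} = -3598$ ($R{\left(A,k \right)} = 7 \left(-514\right) = -3598$)
$\frac{d{\left(95 \right)}}{R{\left(590,-147 \right)}} + \frac{1}{\left(-72129 + x\right) \left(-2633\right)} = \frac{599}{-3598} + \frac{1}{\left(-72129 - 116605\right) \left(-2633\right)} = 599 \left(- \frac{1}{3598}\right) + \frac{1}{-188734} \left(- \frac{1}{2633}\right) = - \frac{599}{3598} - - \frac{1}{496936622} = - \frac{599}{3598} + \frac{1}{496936622} = - \frac{10630894035}{63856355927}$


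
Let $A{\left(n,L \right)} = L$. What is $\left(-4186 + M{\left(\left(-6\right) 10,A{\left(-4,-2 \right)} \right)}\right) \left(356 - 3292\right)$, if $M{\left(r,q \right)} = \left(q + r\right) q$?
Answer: $11926032$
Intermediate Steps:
$M{\left(r,q \right)} = q \left(q + r\right)$
$\left(-4186 + M{\left(\left(-6\right) 10,A{\left(-4,-2 \right)} \right)}\right) \left(356 - 3292\right) = \left(-4186 - 2 \left(-2 - 60\right)\right) \left(356 - 3292\right) = \left(-4186 - 2 \left(-2 - 60\right)\right) \left(-2936\right) = \left(-4186 - -124\right) \left(-2936\right) = \left(-4186 + 124\right) \left(-2936\right) = \left(-4062\right) \left(-2936\right) = 11926032$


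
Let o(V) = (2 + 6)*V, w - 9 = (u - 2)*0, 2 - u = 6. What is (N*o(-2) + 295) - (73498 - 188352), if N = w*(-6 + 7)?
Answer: 115005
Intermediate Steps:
u = -4 (u = 2 - 1*6 = 2 - 6 = -4)
w = 9 (w = 9 + (-4 - 2)*0 = 9 - 6*0 = 9 + 0 = 9)
o(V) = 8*V
N = 9 (N = 9*(-6 + 7) = 9*1 = 9)
(N*o(-2) + 295) - (73498 - 188352) = (9*(8*(-2)) + 295) - (73498 - 188352) = (9*(-16) + 295) - 1*(-114854) = (-144 + 295) + 114854 = 151 + 114854 = 115005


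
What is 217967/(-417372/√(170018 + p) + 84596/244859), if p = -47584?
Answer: -504368704326614777/9529457407988562110 - 9953266712192934153*√122434/19058914815977124220 ≈ -182.79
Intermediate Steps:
217967/(-417372/√(170018 + p) + 84596/244859) = 217967/(-417372/√(170018 - 47584) + 84596/244859) = 217967/(-417372*√122434/122434 + 84596*(1/244859)) = 217967/(-208686*√122434/61217 + 84596/244859) = 217967/(84596/244859 - 208686*√122434/61217)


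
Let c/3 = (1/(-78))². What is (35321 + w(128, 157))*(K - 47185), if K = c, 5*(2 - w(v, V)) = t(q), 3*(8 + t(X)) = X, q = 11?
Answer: -25351368361291/15210 ≈ -1.6668e+9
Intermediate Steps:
t(X) = -8 + X/3
w(v, V) = 43/15 (w(v, V) = 2 - (-8 + (⅓)*11)/5 = 2 - (-8 + 11/3)/5 = 2 - ⅕*(-13/3) = 2 + 13/15 = 43/15)
c = 1/2028 (c = 3*(1/(-78))² = 3*(-1/78)² = 3*(1/6084) = 1/2028 ≈ 0.00049310)
K = 1/2028 ≈ 0.00049310
(35321 + w(128, 157))*(K - 47185) = (35321 + 43/15)*(1/2028 - 47185) = (529858/15)*(-95691179/2028) = -25351368361291/15210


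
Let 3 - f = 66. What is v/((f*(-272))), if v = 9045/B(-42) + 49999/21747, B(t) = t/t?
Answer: 98375807/186328296 ≈ 0.52797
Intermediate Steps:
f = -63 (f = 3 - 1*66 = 3 - 66 = -63)
B(t) = 1
v = 196751614/21747 (v = 9045/1 + 49999/21747 = 9045*1 + 49999*(1/21747) = 9045 + 49999/21747 = 196751614/21747 ≈ 9047.3)
v/((f*(-272))) = 196751614/(21747*((-63*(-272)))) = (196751614/21747)/17136 = (196751614/21747)*(1/17136) = 98375807/186328296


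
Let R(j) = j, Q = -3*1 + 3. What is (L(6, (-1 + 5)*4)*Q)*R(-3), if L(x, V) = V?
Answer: 0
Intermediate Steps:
Q = 0 (Q = -3 + 3 = 0)
(L(6, (-1 + 5)*4)*Q)*R(-3) = (((-1 + 5)*4)*0)*(-3) = ((4*4)*0)*(-3) = (16*0)*(-3) = 0*(-3) = 0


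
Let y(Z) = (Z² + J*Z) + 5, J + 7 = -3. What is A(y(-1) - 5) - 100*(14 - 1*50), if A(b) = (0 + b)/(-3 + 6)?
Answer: 10811/3 ≈ 3603.7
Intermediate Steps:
J = -10 (J = -7 - 3 = -10)
y(Z) = 5 + Z² - 10*Z (y(Z) = (Z² - 10*Z) + 5 = 5 + Z² - 10*Z)
A(b) = b/3
A(y(-1) - 5) - 100*(14 - 1*50) = ((5 + (-1)² - 10*(-1)) - 5)/3 - 100*(14 - 1*50) = ((5 + 1 + 10) - 5)/3 - 100*(14 - 50) = (16 - 5)/3 - 100*(-36) = (⅓)*11 + 3600 = 11/3 + 3600 = 10811/3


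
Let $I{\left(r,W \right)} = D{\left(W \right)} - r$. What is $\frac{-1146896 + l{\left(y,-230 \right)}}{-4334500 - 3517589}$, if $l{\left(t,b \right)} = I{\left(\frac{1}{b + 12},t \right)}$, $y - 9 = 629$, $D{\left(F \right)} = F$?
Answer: $\frac{35697749}{244536486} \approx 0.14598$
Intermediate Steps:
$y = 638$ ($y = 9 + 629 = 638$)
$I{\left(r,W \right)} = W - r$
$l{\left(t,b \right)} = t - \frac{1}{12 + b}$ ($l{\left(t,b \right)} = t - \frac{1}{b + 12} = t - \frac{1}{12 + b}$)
$\frac{-1146896 + l{\left(y,-230 \right)}}{-4334500 - 3517589} = \frac{-1146896 + \frac{-1 + 638 \left(12 - 230\right)}{12 - 230}}{-4334500 - 3517589} = \frac{-1146896 + \frac{-1 + 638 \left(-218\right)}{-218}}{-7852089} = \left(-1146896 - \frac{-1 - 139084}{218}\right) \left(- \frac{1}{7852089}\right) = \left(-1146896 - - \frac{139085}{218}\right) \left(- \frac{1}{7852089}\right) = \left(-1146896 + \frac{139085}{218}\right) \left(- \frac{1}{7852089}\right) = \left(- \frac{249884243}{218}\right) \left(- \frac{1}{7852089}\right) = \frac{35697749}{244536486}$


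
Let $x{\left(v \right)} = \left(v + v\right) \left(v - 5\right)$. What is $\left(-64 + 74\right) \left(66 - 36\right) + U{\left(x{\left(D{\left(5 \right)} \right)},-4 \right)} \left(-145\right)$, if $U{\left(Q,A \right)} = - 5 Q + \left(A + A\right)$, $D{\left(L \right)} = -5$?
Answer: $73960$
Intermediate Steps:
$x{\left(v \right)} = 2 v \left(-5 + v\right)$
$U{\left(Q,A \right)} = - 5 Q + 2 A$
$\left(-64 + 74\right) \left(66 - 36\right) + U{\left(x{\left(D{\left(5 \right)} \right)},-4 \right)} \left(-145\right) = \left(-64 + 74\right) \left(66 - 36\right) + \left(- 5 \cdot 2 \left(-5\right) \left(-5 - 5\right) + 2 \left(-4\right)\right) \left(-145\right) = 10 \cdot 30 + \left(- 5 \cdot 2 \left(-5\right) \left(-10\right) - 8\right) \left(-145\right) = 300 + \left(\left(-5\right) 100 - 8\right) \left(-145\right) = 300 + \left(-500 - 8\right) \left(-145\right) = 300 - -73660 = 300 + 73660 = 73960$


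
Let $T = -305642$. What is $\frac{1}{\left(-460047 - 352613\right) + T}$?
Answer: $- \frac{1}{1118302} \approx -8.9421 \cdot 10^{-7}$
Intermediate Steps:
$\frac{1}{\left(-460047 - 352613\right) + T} = \frac{1}{\left(-460047 - 352613\right) - 305642} = \frac{1}{-812660 - 305642} = \frac{1}{-1118302} = - \frac{1}{1118302}$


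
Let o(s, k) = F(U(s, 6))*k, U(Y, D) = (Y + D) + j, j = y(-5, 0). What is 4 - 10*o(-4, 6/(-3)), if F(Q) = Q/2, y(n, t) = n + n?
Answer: -76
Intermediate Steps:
y(n, t) = 2*n
j = -10 (j = 2*(-5) = -10)
U(Y, D) = -10 + D + Y (U(Y, D) = (Y + D) - 10 = (D + Y) - 10 = -10 + D + Y)
F(Q) = Q/2 (F(Q) = Q*(½) = Q/2)
o(s, k) = k*(-2 + s/2) (o(s, k) = ((-10 + 6 + s)/2)*k = ((-4 + s)/2)*k = (-2 + s/2)*k = k*(-2 + s/2))
4 - 10*o(-4, 6/(-3)) = 4 - 5*6/(-3)*(-4 - 4) = 4 - 5*6*(-⅓)*(-8) = 4 - 5*(-2)*(-8) = 4 - 10*8 = 4 - 80 = -76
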